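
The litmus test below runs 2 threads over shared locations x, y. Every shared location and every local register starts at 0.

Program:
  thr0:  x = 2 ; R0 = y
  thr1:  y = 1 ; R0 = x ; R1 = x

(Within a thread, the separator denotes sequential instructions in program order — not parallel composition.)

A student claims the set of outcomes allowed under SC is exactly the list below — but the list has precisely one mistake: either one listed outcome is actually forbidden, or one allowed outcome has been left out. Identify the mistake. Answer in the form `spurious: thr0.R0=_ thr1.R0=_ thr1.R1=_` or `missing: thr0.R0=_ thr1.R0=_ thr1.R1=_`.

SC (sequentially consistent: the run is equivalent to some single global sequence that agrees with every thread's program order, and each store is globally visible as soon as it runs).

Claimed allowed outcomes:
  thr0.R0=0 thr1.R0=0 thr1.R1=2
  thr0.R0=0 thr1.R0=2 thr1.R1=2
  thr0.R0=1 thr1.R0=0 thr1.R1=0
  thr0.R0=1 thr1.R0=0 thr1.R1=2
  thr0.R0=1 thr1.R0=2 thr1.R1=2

spurious: thr0.R0=0 thr1.R0=0 thr1.R1=2

outcome vector order: (thr0.R0,thr1.R0,thr1.R1)
SC: 4 outcomes — {022; 100; 102; 122}
claimed∖SC = {002}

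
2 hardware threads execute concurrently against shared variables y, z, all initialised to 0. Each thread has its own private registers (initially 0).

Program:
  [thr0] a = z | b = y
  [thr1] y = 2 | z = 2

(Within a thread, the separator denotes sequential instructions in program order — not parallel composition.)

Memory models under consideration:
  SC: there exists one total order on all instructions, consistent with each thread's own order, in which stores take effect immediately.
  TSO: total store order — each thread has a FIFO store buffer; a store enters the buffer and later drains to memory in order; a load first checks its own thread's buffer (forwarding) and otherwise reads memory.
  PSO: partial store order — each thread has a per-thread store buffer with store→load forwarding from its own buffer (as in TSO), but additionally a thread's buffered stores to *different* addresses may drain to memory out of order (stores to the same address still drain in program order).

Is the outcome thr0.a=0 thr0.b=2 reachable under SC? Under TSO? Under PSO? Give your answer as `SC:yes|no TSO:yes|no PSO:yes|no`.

SC:yes TSO:yes PSO:yes

outcome vector order: (thr0.a,thr0.b)
SC: 3 outcomes — {(0,0); (0,2); (2,2)}
TSO: 3 outcomes — {(0,0); (0,2); (2,2)}
PSO: 4 outcomes — {(0,0); (0,2); (2,0); (2,2)}
target (0,2) ∈ {SC,TSO,PSO}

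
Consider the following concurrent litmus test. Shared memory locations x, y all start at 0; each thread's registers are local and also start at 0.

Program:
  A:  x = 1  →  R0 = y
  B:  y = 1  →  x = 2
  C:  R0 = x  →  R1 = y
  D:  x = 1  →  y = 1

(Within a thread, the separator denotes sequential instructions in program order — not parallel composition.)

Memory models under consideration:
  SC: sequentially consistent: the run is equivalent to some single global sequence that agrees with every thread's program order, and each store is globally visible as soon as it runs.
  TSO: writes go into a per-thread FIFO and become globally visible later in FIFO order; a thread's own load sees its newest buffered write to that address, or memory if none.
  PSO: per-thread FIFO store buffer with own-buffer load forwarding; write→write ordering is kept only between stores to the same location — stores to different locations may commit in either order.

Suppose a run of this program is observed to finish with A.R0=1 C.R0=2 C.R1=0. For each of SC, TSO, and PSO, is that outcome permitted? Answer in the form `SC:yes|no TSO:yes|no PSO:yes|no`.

outcome vector order: (A.R0,C.R0,C.R1)
[SC] allowed = {(0,0,0), (0,0,1), (0,1,0), (0,1,1), (0,2,1), (1,0,0), (1,0,1), (1,1,0), (1,1,1), (1,2,1)}
[TSO] allowed = {(0,0,0), (0,0,1), (0,1,0), (0,1,1), (0,2,1), (1,0,0), (1,0,1), (1,1,0), (1,1,1), (1,2,1)}
[PSO] allowed = {(0,0,0), (0,0,1), (0,1,0), (0,1,1), (0,2,0), (0,2,1), (1,0,0), (1,0,1), (1,1,0), (1,1,1), (1,2,0), (1,2,1)}
target (1,2,0) ∈ {PSO}

SC:no TSO:no PSO:yes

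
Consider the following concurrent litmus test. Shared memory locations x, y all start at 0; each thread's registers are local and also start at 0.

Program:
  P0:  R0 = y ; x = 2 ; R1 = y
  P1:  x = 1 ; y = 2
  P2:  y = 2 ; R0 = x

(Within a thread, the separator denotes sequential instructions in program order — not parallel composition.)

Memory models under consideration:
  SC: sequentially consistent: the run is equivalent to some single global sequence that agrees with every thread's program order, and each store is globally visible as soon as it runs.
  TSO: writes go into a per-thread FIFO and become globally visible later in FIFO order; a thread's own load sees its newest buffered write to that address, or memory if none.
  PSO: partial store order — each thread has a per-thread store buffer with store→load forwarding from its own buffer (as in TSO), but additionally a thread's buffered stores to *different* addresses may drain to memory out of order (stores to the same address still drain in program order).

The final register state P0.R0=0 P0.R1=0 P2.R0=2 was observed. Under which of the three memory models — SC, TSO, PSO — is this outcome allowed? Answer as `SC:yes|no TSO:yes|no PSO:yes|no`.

SC:yes TSO:yes PSO:yes

outcome vector order: (P0.R0,P0.R1,P2.R0)
SC: 8 outcomes — {0/0/1, 0/0/2, 0/2/0, 0/2/1, 0/2/2, 2/2/0, 2/2/1, 2/2/2}
TSO: 9 outcomes — {0/0/0, 0/0/1, 0/0/2, 0/2/0, 0/2/1, 0/2/2, 2/2/0, 2/2/1, 2/2/2}
PSO: 9 outcomes — {0/0/0, 0/0/1, 0/0/2, 0/2/0, 0/2/1, 0/2/2, 2/2/0, 2/2/1, 2/2/2}
target 0/0/2 ∈ {SC,TSO,PSO}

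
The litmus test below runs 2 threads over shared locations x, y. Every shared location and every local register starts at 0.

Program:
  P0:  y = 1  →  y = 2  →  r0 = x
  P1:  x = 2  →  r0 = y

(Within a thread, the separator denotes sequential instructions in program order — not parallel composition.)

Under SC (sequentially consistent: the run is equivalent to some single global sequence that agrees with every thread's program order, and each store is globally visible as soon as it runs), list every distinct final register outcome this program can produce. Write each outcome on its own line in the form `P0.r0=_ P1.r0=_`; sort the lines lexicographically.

outcome vector order: (P0.r0,P1.r0)
|SC outcomes| = 4

P0.r0=0 P1.r0=2
P0.r0=2 P1.r0=0
P0.r0=2 P1.r0=1
P0.r0=2 P1.r0=2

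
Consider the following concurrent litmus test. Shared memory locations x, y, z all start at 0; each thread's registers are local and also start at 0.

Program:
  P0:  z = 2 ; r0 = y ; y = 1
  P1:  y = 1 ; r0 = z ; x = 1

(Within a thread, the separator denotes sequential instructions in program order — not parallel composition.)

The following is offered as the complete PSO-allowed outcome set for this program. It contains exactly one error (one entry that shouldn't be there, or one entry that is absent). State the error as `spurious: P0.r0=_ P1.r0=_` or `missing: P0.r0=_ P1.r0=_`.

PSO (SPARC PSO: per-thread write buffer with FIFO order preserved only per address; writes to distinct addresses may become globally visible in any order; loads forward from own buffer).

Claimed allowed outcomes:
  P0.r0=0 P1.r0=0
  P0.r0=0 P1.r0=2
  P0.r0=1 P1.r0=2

outcome vector order: (P0.r0,P1.r0)
[PSO] allowed = {(0,0), (0,2), (1,0), (1,2)}
PSO∖claimed = {(1,0)}

missing: P0.r0=1 P1.r0=0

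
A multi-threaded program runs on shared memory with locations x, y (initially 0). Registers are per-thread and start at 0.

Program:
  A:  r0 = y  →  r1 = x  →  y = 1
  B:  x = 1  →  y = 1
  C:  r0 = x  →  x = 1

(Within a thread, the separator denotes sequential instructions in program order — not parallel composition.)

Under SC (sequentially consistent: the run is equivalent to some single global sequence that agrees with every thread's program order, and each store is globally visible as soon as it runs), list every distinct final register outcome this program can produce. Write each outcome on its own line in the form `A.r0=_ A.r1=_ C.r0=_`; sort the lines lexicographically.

A.r0=0 A.r1=0 C.r0=0
A.r0=0 A.r1=0 C.r0=1
A.r0=0 A.r1=1 C.r0=0
A.r0=0 A.r1=1 C.r0=1
A.r0=1 A.r1=1 C.r0=0
A.r0=1 A.r1=1 C.r0=1

outcome vector order: (A.r0,A.r1,C.r0)
|SC outcomes| = 6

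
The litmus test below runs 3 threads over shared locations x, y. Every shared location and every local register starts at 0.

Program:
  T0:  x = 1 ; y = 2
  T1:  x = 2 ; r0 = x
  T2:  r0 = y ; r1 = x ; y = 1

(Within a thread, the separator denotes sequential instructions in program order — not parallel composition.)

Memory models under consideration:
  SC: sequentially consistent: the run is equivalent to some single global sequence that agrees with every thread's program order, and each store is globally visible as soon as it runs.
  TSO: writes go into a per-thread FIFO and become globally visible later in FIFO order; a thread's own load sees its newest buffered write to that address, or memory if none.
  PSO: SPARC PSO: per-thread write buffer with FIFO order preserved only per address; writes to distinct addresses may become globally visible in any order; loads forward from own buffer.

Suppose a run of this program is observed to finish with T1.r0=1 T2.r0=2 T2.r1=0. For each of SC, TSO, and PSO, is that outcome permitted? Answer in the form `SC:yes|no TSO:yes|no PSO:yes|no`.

outcome vector order: (T1.r0,T2.r0,T2.r1)
SC: 9 outcomes — {(1,0,0), (1,0,1), (1,0,2), (1,2,1), (2,0,0), (2,0,1), (2,0,2), (2,2,1), (2,2,2)}
TSO: 9 outcomes — {(1,0,0), (1,0,1), (1,0,2), (1,2,1), (2,0,0), (2,0,1), (2,0,2), (2,2,1), (2,2,2)}
PSO: 12 outcomes — {(1,0,0), (1,0,1), (1,0,2), (1,2,0), (1,2,1), (1,2,2), (2,0,0), (2,0,1), (2,0,2), (2,2,0), (2,2,1), (2,2,2)}
target (1,2,0) ∈ {PSO}

SC:no TSO:no PSO:yes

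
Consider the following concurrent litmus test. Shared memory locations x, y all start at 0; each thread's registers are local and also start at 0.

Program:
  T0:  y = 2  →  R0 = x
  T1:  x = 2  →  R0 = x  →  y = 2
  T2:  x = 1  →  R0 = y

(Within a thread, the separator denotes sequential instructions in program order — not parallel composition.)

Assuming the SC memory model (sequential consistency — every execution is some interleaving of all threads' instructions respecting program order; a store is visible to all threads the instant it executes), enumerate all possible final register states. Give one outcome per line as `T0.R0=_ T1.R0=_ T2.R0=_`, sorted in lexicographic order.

outcome vector order: (T0.R0,T1.R0,T2.R0)
|SC outcomes| = 9

T0.R0=0 T1.R0=1 T2.R0=2
T0.R0=0 T1.R0=2 T2.R0=2
T0.R0=1 T1.R0=1 T2.R0=0
T0.R0=1 T1.R0=1 T2.R0=2
T0.R0=1 T1.R0=2 T2.R0=0
T0.R0=1 T1.R0=2 T2.R0=2
T0.R0=2 T1.R0=1 T2.R0=2
T0.R0=2 T1.R0=2 T2.R0=0
T0.R0=2 T1.R0=2 T2.R0=2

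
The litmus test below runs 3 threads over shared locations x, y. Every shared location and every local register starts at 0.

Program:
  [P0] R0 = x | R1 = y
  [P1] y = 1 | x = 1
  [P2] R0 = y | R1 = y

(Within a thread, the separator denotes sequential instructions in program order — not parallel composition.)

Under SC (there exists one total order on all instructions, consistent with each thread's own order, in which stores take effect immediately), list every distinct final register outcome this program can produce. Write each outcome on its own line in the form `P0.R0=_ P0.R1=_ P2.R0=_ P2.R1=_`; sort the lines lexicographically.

P0.R0=0 P0.R1=0 P2.R0=0 P2.R1=0
P0.R0=0 P0.R1=0 P2.R0=0 P2.R1=1
P0.R0=0 P0.R1=0 P2.R0=1 P2.R1=1
P0.R0=0 P0.R1=1 P2.R0=0 P2.R1=0
P0.R0=0 P0.R1=1 P2.R0=0 P2.R1=1
P0.R0=0 P0.R1=1 P2.R0=1 P2.R1=1
P0.R0=1 P0.R1=1 P2.R0=0 P2.R1=0
P0.R0=1 P0.R1=1 P2.R0=0 P2.R1=1
P0.R0=1 P0.R1=1 P2.R0=1 P2.R1=1

outcome vector order: (P0.R0,P0.R1,P2.R0,P2.R1)
|SC outcomes| = 9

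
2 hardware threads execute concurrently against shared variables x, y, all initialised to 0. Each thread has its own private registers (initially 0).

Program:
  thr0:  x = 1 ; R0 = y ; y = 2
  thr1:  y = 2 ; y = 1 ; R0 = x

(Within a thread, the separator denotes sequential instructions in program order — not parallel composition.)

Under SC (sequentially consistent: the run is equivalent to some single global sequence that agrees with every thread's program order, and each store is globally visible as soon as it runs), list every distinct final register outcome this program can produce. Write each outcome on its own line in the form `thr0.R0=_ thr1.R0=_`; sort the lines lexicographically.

outcome vector order: (thr0.R0,thr1.R0)
|SC outcomes| = 4

thr0.R0=0 thr1.R0=1
thr0.R0=1 thr1.R0=0
thr0.R0=1 thr1.R0=1
thr0.R0=2 thr1.R0=1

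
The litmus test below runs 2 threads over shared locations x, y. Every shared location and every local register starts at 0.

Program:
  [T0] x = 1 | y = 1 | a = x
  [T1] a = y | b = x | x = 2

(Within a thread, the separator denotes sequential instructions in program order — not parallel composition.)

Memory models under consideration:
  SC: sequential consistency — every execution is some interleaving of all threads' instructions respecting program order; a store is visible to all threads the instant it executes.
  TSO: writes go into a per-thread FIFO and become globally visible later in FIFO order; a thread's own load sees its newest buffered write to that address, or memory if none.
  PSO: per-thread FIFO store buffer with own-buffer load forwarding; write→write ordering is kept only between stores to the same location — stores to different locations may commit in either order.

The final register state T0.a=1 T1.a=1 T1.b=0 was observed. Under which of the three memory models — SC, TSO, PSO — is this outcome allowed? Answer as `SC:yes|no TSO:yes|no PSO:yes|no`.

outcome vector order: (T0.a,T1.a,T1.b)
under SC → <1 0 0> <1 0 1> <1 1 1> <2 0 0> <2 0 1> <2 1 1>
under TSO → <1 0 0> <1 0 1> <1 1 1> <2 0 0> <2 0 1> <2 1 1>
under PSO → <1 0 0> <1 0 1> <1 1 0> <1 1 1> <2 0 0> <2 0 1> <2 1 0> <2 1 1>
target <1 1 0> ∈ {PSO}

SC:no TSO:no PSO:yes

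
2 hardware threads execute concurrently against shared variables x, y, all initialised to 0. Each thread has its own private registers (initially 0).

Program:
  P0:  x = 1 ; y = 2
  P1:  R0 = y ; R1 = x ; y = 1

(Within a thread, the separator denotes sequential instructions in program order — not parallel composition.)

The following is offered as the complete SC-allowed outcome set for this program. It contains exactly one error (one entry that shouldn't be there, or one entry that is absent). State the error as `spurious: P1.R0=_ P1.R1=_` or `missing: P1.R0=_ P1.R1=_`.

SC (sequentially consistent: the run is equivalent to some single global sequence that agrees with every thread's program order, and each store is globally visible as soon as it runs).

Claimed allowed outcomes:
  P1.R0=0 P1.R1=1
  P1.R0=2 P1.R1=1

outcome vector order: (P1.R0,P1.R1)
under SC → 0/0 0/1 2/1
SC∖claimed = {0/0}

missing: P1.R0=0 P1.R1=0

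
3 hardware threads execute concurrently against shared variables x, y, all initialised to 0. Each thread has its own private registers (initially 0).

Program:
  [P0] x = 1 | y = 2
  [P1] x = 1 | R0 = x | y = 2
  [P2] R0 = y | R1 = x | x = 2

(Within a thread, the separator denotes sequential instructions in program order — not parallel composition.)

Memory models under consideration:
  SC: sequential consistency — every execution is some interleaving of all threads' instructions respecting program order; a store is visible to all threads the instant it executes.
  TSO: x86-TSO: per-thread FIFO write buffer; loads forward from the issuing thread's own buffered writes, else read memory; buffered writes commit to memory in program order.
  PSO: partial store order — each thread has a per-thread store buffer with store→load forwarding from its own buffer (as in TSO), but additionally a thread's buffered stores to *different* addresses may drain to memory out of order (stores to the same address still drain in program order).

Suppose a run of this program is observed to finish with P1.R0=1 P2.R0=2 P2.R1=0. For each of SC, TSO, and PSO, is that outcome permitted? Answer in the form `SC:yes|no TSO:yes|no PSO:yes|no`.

SC:no TSO:no PSO:yes

outcome vector order: (P1.R0,P2.R0,P2.R1)
under SC → 100, 101, 121, 200, 201, 221
under TSO → 100, 101, 121, 200, 201, 221
under PSO → 100, 101, 120, 121, 200, 201, 220, 221
target 120 ∈ {PSO}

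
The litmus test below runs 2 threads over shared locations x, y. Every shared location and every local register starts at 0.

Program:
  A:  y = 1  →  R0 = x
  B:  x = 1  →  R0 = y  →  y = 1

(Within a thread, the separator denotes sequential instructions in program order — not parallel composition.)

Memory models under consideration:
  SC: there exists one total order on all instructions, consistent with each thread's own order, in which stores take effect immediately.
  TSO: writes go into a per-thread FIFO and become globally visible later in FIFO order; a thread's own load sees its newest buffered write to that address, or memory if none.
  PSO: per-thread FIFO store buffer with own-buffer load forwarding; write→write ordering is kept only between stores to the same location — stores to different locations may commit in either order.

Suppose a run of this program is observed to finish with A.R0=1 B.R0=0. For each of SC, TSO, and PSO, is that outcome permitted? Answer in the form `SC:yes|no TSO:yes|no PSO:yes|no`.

outcome vector order: (A.R0,B.R0)
SC: 3 outcomes — {0/1 1/0 1/1}
TSO: 4 outcomes — {0/0 0/1 1/0 1/1}
PSO: 4 outcomes — {0/0 0/1 1/0 1/1}
target 1/0 ∈ {SC,TSO,PSO}

SC:yes TSO:yes PSO:yes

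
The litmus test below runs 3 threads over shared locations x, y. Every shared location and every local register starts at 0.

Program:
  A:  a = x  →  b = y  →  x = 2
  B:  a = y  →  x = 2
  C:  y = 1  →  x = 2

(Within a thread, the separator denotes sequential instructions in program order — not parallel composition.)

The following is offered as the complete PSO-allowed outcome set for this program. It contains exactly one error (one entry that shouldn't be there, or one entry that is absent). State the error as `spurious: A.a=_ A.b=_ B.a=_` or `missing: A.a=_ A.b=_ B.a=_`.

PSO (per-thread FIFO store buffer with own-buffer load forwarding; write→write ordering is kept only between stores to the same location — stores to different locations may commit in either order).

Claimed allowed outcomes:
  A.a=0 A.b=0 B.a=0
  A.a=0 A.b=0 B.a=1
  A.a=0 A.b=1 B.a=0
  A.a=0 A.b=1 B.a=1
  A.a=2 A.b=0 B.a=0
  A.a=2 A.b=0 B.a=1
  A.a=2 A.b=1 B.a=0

missing: A.a=2 A.b=1 B.a=1

outcome vector order: (A.a,A.b,B.a)
PSO: 8 outcomes — {<0 0 0> <0 0 1> <0 1 0> <0 1 1> <2 0 0> <2 0 1> <2 1 0> <2 1 1>}
PSO∖claimed = {<2 1 1>}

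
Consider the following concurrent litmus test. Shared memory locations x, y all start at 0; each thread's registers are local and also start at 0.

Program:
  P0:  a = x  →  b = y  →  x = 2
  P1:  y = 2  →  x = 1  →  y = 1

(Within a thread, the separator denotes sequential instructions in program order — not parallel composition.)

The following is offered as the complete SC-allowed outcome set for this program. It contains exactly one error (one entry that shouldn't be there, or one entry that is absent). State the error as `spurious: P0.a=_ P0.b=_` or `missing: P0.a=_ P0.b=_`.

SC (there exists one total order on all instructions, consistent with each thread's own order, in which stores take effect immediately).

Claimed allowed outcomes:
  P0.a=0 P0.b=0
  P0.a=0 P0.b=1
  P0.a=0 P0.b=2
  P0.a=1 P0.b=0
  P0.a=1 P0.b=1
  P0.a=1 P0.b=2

spurious: P0.a=1 P0.b=0

outcome vector order: (P0.a,P0.b)
under SC → <0 0>, <0 1>, <0 2>, <1 1>, <1 2>
claimed∖SC = {<1 0>}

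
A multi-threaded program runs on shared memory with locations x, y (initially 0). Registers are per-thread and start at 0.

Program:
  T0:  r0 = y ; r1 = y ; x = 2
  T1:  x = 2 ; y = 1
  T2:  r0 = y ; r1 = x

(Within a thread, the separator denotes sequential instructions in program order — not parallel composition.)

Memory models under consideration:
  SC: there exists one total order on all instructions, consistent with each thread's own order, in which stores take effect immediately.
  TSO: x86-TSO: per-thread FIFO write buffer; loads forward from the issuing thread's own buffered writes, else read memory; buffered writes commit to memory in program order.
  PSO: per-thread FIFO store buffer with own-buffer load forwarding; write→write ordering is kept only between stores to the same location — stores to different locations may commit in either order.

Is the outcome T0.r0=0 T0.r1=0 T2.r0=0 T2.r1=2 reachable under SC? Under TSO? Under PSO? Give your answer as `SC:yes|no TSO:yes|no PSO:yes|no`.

outcome vector order: (T0.r0,T0.r1,T2.r0,T2.r1)
under SC → 0/0/0/0; 0/0/0/2; 0/0/1/2; 0/1/0/0; 0/1/0/2; 0/1/1/2; 1/1/0/0; 1/1/0/2; 1/1/1/2
under TSO → 0/0/0/0; 0/0/0/2; 0/0/1/2; 0/1/0/0; 0/1/0/2; 0/1/1/2; 1/1/0/0; 1/1/0/2; 1/1/1/2
under PSO → 0/0/0/0; 0/0/0/2; 0/0/1/0; 0/0/1/2; 0/1/0/0; 0/1/0/2; 0/1/1/0; 0/1/1/2; 1/1/0/0; 1/1/0/2; 1/1/1/0; 1/1/1/2
target 0/0/0/2 ∈ {SC,TSO,PSO}

SC:yes TSO:yes PSO:yes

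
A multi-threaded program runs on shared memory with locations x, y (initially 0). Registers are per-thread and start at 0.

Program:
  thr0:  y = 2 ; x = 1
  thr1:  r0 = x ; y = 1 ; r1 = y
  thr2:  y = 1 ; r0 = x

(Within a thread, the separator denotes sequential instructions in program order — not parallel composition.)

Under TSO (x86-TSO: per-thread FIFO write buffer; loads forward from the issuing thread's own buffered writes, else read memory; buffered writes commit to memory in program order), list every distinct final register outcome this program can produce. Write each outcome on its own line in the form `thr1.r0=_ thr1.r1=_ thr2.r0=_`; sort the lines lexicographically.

outcome vector order: (thr1.r0,thr1.r1,thr2.r0)
|TSO outcomes| = 6

thr1.r0=0 thr1.r1=1 thr2.r0=0
thr1.r0=0 thr1.r1=1 thr2.r0=1
thr1.r0=0 thr1.r1=2 thr2.r0=0
thr1.r0=0 thr1.r1=2 thr2.r0=1
thr1.r0=1 thr1.r1=1 thr2.r0=0
thr1.r0=1 thr1.r1=1 thr2.r0=1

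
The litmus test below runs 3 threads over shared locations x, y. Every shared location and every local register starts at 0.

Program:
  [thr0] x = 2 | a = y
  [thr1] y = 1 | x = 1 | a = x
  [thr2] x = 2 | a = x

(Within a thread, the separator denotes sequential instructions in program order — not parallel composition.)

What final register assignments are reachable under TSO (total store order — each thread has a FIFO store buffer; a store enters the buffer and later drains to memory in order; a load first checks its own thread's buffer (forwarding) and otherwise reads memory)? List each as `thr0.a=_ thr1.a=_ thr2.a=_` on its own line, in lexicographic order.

outcome vector order: (thr0.a,thr1.a,thr2.a)
|TSO outcomes| = 8

thr0.a=0 thr1.a=1 thr2.a=1
thr0.a=0 thr1.a=1 thr2.a=2
thr0.a=0 thr1.a=2 thr2.a=1
thr0.a=0 thr1.a=2 thr2.a=2
thr0.a=1 thr1.a=1 thr2.a=1
thr0.a=1 thr1.a=1 thr2.a=2
thr0.a=1 thr1.a=2 thr2.a=1
thr0.a=1 thr1.a=2 thr2.a=2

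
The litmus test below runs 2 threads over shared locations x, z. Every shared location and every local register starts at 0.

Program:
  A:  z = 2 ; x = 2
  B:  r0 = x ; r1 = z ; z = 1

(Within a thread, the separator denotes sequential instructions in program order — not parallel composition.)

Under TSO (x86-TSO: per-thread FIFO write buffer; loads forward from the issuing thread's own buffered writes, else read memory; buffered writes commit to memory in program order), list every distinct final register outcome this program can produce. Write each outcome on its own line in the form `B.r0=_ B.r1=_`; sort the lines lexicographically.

B.r0=0 B.r1=0
B.r0=0 B.r1=2
B.r0=2 B.r1=2

outcome vector order: (B.r0,B.r1)
|TSO outcomes| = 3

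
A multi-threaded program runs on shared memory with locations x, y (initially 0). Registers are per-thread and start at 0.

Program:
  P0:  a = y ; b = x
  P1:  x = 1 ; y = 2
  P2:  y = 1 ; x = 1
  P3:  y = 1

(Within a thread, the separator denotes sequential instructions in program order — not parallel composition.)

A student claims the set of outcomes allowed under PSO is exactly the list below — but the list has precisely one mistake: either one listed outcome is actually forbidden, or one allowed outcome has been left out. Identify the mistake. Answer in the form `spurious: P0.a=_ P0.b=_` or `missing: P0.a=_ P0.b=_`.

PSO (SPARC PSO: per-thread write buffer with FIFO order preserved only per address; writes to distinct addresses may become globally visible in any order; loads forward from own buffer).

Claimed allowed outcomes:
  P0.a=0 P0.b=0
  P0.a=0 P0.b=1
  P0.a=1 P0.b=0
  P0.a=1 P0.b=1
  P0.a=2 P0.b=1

missing: P0.a=2 P0.b=0

outcome vector order: (P0.a,P0.b)
[PSO] allowed = {<0 0>; <0 1>; <1 0>; <1 1>; <2 0>; <2 1>}
PSO∖claimed = {<2 0>}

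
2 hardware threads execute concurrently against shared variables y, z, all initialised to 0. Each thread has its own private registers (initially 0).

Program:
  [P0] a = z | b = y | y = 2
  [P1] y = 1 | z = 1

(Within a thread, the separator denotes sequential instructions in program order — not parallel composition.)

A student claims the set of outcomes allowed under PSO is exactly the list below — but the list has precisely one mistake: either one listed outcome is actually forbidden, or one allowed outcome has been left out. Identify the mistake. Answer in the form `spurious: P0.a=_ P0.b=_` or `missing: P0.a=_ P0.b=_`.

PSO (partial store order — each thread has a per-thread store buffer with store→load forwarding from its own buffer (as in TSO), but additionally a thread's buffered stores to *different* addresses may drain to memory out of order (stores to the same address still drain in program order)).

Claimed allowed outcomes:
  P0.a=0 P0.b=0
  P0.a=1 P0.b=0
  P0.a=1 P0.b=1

missing: P0.a=0 P0.b=1

outcome vector order: (P0.a,P0.b)
under PSO → 0/0; 0/1; 1/0; 1/1
PSO∖claimed = {0/1}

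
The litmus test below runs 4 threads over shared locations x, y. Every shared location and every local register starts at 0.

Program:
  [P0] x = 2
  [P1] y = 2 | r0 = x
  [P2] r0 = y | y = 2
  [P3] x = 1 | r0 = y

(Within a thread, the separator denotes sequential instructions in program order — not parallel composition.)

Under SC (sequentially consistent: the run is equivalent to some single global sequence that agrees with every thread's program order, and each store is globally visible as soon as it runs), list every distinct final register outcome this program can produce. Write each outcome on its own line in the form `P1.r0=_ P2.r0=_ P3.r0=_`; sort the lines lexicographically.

P1.r0=0 P2.r0=0 P3.r0=2
P1.r0=0 P2.r0=2 P3.r0=2
P1.r0=1 P2.r0=0 P3.r0=0
P1.r0=1 P2.r0=0 P3.r0=2
P1.r0=1 P2.r0=2 P3.r0=0
P1.r0=1 P2.r0=2 P3.r0=2
P1.r0=2 P2.r0=0 P3.r0=0
P1.r0=2 P2.r0=0 P3.r0=2
P1.r0=2 P2.r0=2 P3.r0=0
P1.r0=2 P2.r0=2 P3.r0=2

outcome vector order: (P1.r0,P2.r0,P3.r0)
|SC outcomes| = 10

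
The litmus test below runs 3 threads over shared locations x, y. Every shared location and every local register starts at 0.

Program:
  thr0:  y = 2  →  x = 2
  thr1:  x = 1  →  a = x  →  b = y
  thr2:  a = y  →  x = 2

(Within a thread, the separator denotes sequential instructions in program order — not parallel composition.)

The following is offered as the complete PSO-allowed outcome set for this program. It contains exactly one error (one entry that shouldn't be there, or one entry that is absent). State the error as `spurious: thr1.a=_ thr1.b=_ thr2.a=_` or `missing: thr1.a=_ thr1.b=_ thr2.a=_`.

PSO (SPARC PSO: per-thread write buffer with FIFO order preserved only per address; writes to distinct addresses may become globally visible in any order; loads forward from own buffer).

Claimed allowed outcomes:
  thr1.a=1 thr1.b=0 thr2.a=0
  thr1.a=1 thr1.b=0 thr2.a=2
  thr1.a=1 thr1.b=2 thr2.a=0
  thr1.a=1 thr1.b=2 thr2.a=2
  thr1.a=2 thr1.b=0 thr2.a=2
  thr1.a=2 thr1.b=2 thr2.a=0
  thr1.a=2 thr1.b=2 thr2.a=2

missing: thr1.a=2 thr1.b=0 thr2.a=0

outcome vector order: (thr1.a,thr1.b,thr2.a)
PSO: 8 outcomes — {1/0/0; 1/0/2; 1/2/0; 1/2/2; 2/0/0; 2/0/2; 2/2/0; 2/2/2}
PSO∖claimed = {2/0/0}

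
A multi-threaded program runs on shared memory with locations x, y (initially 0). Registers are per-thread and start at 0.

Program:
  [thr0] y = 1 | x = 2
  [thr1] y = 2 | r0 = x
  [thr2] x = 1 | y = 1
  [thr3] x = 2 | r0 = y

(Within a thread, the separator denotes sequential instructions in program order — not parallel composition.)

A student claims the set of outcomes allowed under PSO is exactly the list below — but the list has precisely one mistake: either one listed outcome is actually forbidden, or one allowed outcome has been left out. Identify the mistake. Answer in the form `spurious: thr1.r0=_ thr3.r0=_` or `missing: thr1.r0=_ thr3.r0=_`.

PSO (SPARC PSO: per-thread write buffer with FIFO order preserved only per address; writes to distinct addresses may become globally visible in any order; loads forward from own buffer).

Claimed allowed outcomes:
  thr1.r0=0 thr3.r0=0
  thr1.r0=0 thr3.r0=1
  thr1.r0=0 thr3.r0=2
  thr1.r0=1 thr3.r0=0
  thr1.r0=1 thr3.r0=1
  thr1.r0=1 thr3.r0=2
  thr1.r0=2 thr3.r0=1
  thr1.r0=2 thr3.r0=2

outcome vector order: (thr1.r0,thr3.r0)
PSO: 9 outcomes — {<0 0>; <0 1>; <0 2>; <1 0>; <1 1>; <1 2>; <2 0>; <2 1>; <2 2>}
PSO∖claimed = {<2 0>}

missing: thr1.r0=2 thr3.r0=0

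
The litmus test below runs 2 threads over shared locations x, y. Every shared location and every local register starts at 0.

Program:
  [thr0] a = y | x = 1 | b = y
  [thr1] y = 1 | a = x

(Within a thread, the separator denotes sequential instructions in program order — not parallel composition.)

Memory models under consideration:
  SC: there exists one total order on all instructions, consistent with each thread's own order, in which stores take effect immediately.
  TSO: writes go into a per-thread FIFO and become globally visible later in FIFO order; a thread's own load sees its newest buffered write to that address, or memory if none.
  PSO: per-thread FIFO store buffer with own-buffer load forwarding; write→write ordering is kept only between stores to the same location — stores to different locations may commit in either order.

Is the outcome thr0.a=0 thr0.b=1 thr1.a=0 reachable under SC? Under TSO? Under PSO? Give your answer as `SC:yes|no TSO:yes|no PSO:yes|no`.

SC:yes TSO:yes PSO:yes

outcome vector order: (thr0.a,thr0.b,thr1.a)
under SC → <0 0 1>, <0 1 0>, <0 1 1>, <1 1 0>, <1 1 1>
under TSO → <0 0 0>, <0 0 1>, <0 1 0>, <0 1 1>, <1 1 0>, <1 1 1>
under PSO → <0 0 0>, <0 0 1>, <0 1 0>, <0 1 1>, <1 1 0>, <1 1 1>
target <0 1 0> ∈ {SC,TSO,PSO}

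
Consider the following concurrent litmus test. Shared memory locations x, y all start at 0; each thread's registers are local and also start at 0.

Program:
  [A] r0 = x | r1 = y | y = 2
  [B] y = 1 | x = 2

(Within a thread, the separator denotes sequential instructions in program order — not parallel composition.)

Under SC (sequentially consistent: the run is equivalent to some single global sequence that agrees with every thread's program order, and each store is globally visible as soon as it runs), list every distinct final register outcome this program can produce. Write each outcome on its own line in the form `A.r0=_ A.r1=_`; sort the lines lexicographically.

A.r0=0 A.r1=0
A.r0=0 A.r1=1
A.r0=2 A.r1=1

outcome vector order: (A.r0,A.r1)
|SC outcomes| = 3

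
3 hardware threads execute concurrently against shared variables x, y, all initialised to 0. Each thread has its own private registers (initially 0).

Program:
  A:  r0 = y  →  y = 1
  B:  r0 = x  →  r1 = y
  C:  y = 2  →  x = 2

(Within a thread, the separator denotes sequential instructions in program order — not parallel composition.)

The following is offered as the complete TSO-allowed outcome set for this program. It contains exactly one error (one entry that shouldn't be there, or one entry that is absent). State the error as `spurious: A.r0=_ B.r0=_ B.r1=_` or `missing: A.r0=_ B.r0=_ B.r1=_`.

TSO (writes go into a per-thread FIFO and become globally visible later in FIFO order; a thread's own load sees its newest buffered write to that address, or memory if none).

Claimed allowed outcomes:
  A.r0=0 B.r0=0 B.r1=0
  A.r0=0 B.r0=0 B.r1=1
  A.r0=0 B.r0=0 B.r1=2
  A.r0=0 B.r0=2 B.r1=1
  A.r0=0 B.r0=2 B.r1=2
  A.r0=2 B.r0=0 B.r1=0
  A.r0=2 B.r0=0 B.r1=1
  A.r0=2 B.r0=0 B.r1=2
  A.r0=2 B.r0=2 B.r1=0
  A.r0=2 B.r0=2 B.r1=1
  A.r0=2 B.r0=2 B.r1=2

spurious: A.r0=2 B.r0=2 B.r1=0

outcome vector order: (A.r0,B.r0,B.r1)
under TSO → <0 0 0> <0 0 1> <0 0 2> <0 2 1> <0 2 2> <2 0 0> <2 0 1> <2 0 2> <2 2 1> <2 2 2>
claimed∖TSO = {<2 2 0>}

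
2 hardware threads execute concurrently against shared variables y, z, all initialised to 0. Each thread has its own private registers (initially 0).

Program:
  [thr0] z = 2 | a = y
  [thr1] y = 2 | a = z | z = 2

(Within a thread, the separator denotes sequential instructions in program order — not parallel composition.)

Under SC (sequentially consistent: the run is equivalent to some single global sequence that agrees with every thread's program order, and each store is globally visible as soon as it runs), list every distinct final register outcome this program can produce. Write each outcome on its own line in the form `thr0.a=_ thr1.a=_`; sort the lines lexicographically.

outcome vector order: (thr0.a,thr1.a)
|SC outcomes| = 3

thr0.a=0 thr1.a=2
thr0.a=2 thr1.a=0
thr0.a=2 thr1.a=2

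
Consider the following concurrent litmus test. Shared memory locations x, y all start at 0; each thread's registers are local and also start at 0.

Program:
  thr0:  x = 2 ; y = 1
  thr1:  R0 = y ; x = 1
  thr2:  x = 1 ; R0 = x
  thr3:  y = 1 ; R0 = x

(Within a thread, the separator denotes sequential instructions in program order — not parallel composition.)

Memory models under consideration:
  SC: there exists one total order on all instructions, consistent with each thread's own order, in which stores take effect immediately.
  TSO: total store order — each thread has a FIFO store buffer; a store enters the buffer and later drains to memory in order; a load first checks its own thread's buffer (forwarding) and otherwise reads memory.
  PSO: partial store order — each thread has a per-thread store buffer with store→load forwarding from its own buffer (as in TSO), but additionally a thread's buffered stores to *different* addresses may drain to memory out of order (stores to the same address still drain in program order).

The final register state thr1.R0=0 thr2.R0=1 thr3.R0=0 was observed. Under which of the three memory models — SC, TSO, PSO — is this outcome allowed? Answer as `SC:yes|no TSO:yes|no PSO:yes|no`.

SC:yes TSO:yes PSO:yes

outcome vector order: (thr1.R0,thr2.R0,thr3.R0)
under SC → 0/1/0 0/1/1 0/1/2 0/2/0 0/2/1 0/2/2 1/1/0 1/1/1 1/1/2 1/2/0 1/2/1 1/2/2
under TSO → 0/1/0 0/1/1 0/1/2 0/2/0 0/2/1 0/2/2 1/1/0 1/1/1 1/1/2 1/2/0 1/2/1 1/2/2
under PSO → 0/1/0 0/1/1 0/1/2 0/2/0 0/2/1 0/2/2 1/1/0 1/1/1 1/1/2 1/2/0 1/2/1 1/2/2
target 0/1/0 ∈ {SC,TSO,PSO}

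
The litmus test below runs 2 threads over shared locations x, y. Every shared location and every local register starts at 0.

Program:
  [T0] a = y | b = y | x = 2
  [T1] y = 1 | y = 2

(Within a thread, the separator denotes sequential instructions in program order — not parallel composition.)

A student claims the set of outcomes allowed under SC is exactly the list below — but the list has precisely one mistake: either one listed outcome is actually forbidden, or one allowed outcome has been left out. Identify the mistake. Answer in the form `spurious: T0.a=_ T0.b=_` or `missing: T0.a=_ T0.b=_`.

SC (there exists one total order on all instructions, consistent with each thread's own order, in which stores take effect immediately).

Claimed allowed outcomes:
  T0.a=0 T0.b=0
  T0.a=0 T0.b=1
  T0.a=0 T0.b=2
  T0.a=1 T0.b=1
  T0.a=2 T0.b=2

missing: T0.a=1 T0.b=2

outcome vector order: (T0.a,T0.b)
[SC] allowed = {00, 01, 02, 11, 12, 22}
SC∖claimed = {12}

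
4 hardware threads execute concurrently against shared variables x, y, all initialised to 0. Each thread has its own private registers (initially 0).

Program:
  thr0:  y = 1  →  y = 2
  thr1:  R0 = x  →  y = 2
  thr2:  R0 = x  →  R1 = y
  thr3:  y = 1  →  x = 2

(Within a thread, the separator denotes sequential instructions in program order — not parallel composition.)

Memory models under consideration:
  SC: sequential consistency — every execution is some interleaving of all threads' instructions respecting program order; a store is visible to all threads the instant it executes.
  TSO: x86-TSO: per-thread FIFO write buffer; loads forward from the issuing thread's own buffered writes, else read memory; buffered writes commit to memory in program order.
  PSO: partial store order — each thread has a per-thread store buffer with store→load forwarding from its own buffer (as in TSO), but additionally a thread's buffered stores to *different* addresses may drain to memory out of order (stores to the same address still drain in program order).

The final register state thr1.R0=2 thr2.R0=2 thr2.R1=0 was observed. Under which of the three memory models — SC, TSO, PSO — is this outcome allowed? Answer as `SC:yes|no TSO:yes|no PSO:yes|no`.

SC:no TSO:no PSO:yes

outcome vector order: (thr1.R0,thr2.R0,thr2.R1)
SC: 10 outcomes — {<0 0 0> <0 0 1> <0 0 2> <0 2 1> <0 2 2> <2 0 0> <2 0 1> <2 0 2> <2 2 1> <2 2 2>}
TSO: 10 outcomes — {<0 0 0> <0 0 1> <0 0 2> <0 2 1> <0 2 2> <2 0 0> <2 0 1> <2 0 2> <2 2 1> <2 2 2>}
PSO: 12 outcomes — {<0 0 0> <0 0 1> <0 0 2> <0 2 0> <0 2 1> <0 2 2> <2 0 0> <2 0 1> <2 0 2> <2 2 0> <2 2 1> <2 2 2>}
target <2 2 0> ∈ {PSO}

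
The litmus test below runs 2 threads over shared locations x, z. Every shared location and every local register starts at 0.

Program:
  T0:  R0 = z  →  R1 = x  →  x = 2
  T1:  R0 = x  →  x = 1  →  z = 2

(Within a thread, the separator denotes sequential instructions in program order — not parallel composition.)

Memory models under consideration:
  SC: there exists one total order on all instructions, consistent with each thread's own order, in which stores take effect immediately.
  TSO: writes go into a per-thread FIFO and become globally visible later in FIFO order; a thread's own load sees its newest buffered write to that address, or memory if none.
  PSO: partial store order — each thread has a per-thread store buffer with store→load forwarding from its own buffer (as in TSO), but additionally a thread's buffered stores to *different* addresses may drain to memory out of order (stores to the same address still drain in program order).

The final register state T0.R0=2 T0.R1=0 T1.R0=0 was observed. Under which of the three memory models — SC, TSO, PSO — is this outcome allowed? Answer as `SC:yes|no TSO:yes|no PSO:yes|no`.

outcome vector order: (T0.R0,T0.R1,T1.R0)
SC (4): 0/0/0, 0/0/2, 0/1/0, 2/1/0
TSO (4): 0/0/0, 0/0/2, 0/1/0, 2/1/0
PSO (5): 0/0/0, 0/0/2, 0/1/0, 2/0/0, 2/1/0
target 2/0/0 ∈ {PSO}

SC:no TSO:no PSO:yes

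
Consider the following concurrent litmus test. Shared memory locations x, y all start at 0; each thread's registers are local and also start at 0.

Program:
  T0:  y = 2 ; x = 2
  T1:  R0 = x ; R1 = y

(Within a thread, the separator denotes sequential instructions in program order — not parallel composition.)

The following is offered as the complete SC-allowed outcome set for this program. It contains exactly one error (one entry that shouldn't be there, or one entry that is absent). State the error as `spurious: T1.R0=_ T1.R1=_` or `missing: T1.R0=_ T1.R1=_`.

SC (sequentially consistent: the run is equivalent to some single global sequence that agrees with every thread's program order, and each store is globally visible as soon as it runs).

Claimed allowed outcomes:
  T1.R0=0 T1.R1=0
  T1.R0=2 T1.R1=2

outcome vector order: (T1.R0,T1.R1)
under SC → (0,0); (0,2); (2,2)
SC∖claimed = {(0,2)}

missing: T1.R0=0 T1.R1=2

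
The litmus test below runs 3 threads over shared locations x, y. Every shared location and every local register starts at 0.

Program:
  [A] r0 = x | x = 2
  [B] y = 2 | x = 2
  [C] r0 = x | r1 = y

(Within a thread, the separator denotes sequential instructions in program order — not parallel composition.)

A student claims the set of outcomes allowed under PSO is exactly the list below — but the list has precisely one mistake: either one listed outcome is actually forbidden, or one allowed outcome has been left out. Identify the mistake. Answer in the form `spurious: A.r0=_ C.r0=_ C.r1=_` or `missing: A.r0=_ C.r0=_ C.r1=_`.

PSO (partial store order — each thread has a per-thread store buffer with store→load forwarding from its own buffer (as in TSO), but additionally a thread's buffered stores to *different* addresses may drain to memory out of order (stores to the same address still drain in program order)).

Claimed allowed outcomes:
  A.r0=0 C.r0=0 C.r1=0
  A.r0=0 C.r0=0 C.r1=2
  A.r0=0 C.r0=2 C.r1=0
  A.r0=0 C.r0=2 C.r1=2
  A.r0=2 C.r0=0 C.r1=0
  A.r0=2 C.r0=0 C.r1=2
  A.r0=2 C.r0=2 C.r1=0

missing: A.r0=2 C.r0=2 C.r1=2

outcome vector order: (A.r0,C.r0,C.r1)
under PSO → <0 0 0>, <0 0 2>, <0 2 0>, <0 2 2>, <2 0 0>, <2 0 2>, <2 2 0>, <2 2 2>
PSO∖claimed = {<2 2 2>}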